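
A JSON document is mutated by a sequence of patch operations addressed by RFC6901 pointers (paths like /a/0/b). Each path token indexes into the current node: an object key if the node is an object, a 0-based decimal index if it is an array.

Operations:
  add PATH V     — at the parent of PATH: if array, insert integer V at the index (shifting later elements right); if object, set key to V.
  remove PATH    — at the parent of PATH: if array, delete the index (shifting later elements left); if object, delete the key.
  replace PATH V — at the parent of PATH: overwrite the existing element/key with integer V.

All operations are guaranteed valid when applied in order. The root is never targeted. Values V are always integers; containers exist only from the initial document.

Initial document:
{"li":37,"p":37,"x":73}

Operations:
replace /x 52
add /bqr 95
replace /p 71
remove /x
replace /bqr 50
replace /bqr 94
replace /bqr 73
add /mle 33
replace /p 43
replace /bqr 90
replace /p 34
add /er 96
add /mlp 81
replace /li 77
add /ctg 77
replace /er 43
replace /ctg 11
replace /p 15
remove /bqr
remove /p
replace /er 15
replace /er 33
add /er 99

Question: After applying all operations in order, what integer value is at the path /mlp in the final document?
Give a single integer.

Answer: 81

Derivation:
After op 1 (replace /x 52): {"li":37,"p":37,"x":52}
After op 2 (add /bqr 95): {"bqr":95,"li":37,"p":37,"x":52}
After op 3 (replace /p 71): {"bqr":95,"li":37,"p":71,"x":52}
After op 4 (remove /x): {"bqr":95,"li":37,"p":71}
After op 5 (replace /bqr 50): {"bqr":50,"li":37,"p":71}
After op 6 (replace /bqr 94): {"bqr":94,"li":37,"p":71}
After op 7 (replace /bqr 73): {"bqr":73,"li":37,"p":71}
After op 8 (add /mle 33): {"bqr":73,"li":37,"mle":33,"p":71}
After op 9 (replace /p 43): {"bqr":73,"li":37,"mle":33,"p":43}
After op 10 (replace /bqr 90): {"bqr":90,"li":37,"mle":33,"p":43}
After op 11 (replace /p 34): {"bqr":90,"li":37,"mle":33,"p":34}
After op 12 (add /er 96): {"bqr":90,"er":96,"li":37,"mle":33,"p":34}
After op 13 (add /mlp 81): {"bqr":90,"er":96,"li":37,"mle":33,"mlp":81,"p":34}
After op 14 (replace /li 77): {"bqr":90,"er":96,"li":77,"mle":33,"mlp":81,"p":34}
After op 15 (add /ctg 77): {"bqr":90,"ctg":77,"er":96,"li":77,"mle":33,"mlp":81,"p":34}
After op 16 (replace /er 43): {"bqr":90,"ctg":77,"er":43,"li":77,"mle":33,"mlp":81,"p":34}
After op 17 (replace /ctg 11): {"bqr":90,"ctg":11,"er":43,"li":77,"mle":33,"mlp":81,"p":34}
After op 18 (replace /p 15): {"bqr":90,"ctg":11,"er":43,"li":77,"mle":33,"mlp":81,"p":15}
After op 19 (remove /bqr): {"ctg":11,"er":43,"li":77,"mle":33,"mlp":81,"p":15}
After op 20 (remove /p): {"ctg":11,"er":43,"li":77,"mle":33,"mlp":81}
After op 21 (replace /er 15): {"ctg":11,"er":15,"li":77,"mle":33,"mlp":81}
After op 22 (replace /er 33): {"ctg":11,"er":33,"li":77,"mle":33,"mlp":81}
After op 23 (add /er 99): {"ctg":11,"er":99,"li":77,"mle":33,"mlp":81}
Value at /mlp: 81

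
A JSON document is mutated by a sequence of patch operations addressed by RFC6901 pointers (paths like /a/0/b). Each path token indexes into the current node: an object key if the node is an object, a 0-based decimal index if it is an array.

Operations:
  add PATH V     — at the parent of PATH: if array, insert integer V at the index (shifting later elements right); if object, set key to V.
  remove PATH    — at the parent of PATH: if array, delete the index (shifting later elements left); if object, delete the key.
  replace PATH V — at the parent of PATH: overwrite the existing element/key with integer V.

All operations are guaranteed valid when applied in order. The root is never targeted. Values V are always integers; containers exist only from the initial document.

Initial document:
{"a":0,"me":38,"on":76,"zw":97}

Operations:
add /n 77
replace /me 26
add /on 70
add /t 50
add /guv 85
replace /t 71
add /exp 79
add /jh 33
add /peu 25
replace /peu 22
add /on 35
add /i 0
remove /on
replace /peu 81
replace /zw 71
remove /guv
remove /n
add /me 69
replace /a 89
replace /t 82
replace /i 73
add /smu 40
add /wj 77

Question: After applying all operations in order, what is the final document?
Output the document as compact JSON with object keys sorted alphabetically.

Answer: {"a":89,"exp":79,"i":73,"jh":33,"me":69,"peu":81,"smu":40,"t":82,"wj":77,"zw":71}

Derivation:
After op 1 (add /n 77): {"a":0,"me":38,"n":77,"on":76,"zw":97}
After op 2 (replace /me 26): {"a":0,"me":26,"n":77,"on":76,"zw":97}
After op 3 (add /on 70): {"a":0,"me":26,"n":77,"on":70,"zw":97}
After op 4 (add /t 50): {"a":0,"me":26,"n":77,"on":70,"t":50,"zw":97}
After op 5 (add /guv 85): {"a":0,"guv":85,"me":26,"n":77,"on":70,"t":50,"zw":97}
After op 6 (replace /t 71): {"a":0,"guv":85,"me":26,"n":77,"on":70,"t":71,"zw":97}
After op 7 (add /exp 79): {"a":0,"exp":79,"guv":85,"me":26,"n":77,"on":70,"t":71,"zw":97}
After op 8 (add /jh 33): {"a":0,"exp":79,"guv":85,"jh":33,"me":26,"n":77,"on":70,"t":71,"zw":97}
After op 9 (add /peu 25): {"a":0,"exp":79,"guv":85,"jh":33,"me":26,"n":77,"on":70,"peu":25,"t":71,"zw":97}
After op 10 (replace /peu 22): {"a":0,"exp":79,"guv":85,"jh":33,"me":26,"n":77,"on":70,"peu":22,"t":71,"zw":97}
After op 11 (add /on 35): {"a":0,"exp":79,"guv":85,"jh":33,"me":26,"n":77,"on":35,"peu":22,"t":71,"zw":97}
After op 12 (add /i 0): {"a":0,"exp":79,"guv":85,"i":0,"jh":33,"me":26,"n":77,"on":35,"peu":22,"t":71,"zw":97}
After op 13 (remove /on): {"a":0,"exp":79,"guv":85,"i":0,"jh":33,"me":26,"n":77,"peu":22,"t":71,"zw":97}
After op 14 (replace /peu 81): {"a":0,"exp":79,"guv":85,"i":0,"jh":33,"me":26,"n":77,"peu":81,"t":71,"zw":97}
After op 15 (replace /zw 71): {"a":0,"exp":79,"guv":85,"i":0,"jh":33,"me":26,"n":77,"peu":81,"t":71,"zw":71}
After op 16 (remove /guv): {"a":0,"exp":79,"i":0,"jh":33,"me":26,"n":77,"peu":81,"t":71,"zw":71}
After op 17 (remove /n): {"a":0,"exp":79,"i":0,"jh":33,"me":26,"peu":81,"t":71,"zw":71}
After op 18 (add /me 69): {"a":0,"exp":79,"i":0,"jh":33,"me":69,"peu":81,"t":71,"zw":71}
After op 19 (replace /a 89): {"a":89,"exp":79,"i":0,"jh":33,"me":69,"peu":81,"t":71,"zw":71}
After op 20 (replace /t 82): {"a":89,"exp":79,"i":0,"jh":33,"me":69,"peu":81,"t":82,"zw":71}
After op 21 (replace /i 73): {"a":89,"exp":79,"i":73,"jh":33,"me":69,"peu":81,"t":82,"zw":71}
After op 22 (add /smu 40): {"a":89,"exp":79,"i":73,"jh":33,"me":69,"peu":81,"smu":40,"t":82,"zw":71}
After op 23 (add /wj 77): {"a":89,"exp":79,"i":73,"jh":33,"me":69,"peu":81,"smu":40,"t":82,"wj":77,"zw":71}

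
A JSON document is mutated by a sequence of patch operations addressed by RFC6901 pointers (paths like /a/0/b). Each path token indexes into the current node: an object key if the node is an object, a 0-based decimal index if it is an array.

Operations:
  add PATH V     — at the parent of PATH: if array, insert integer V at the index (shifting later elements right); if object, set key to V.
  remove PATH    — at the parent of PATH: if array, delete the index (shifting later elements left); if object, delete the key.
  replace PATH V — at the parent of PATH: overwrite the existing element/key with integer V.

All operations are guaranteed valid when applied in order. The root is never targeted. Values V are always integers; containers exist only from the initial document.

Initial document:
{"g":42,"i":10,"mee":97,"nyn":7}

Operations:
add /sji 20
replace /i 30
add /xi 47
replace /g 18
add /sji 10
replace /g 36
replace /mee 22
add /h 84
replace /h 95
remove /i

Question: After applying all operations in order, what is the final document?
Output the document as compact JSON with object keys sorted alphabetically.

After op 1 (add /sji 20): {"g":42,"i":10,"mee":97,"nyn":7,"sji":20}
After op 2 (replace /i 30): {"g":42,"i":30,"mee":97,"nyn":7,"sji":20}
After op 3 (add /xi 47): {"g":42,"i":30,"mee":97,"nyn":7,"sji":20,"xi":47}
After op 4 (replace /g 18): {"g":18,"i":30,"mee":97,"nyn":7,"sji":20,"xi":47}
After op 5 (add /sji 10): {"g":18,"i":30,"mee":97,"nyn":7,"sji":10,"xi":47}
After op 6 (replace /g 36): {"g":36,"i":30,"mee":97,"nyn":7,"sji":10,"xi":47}
After op 7 (replace /mee 22): {"g":36,"i":30,"mee":22,"nyn":7,"sji":10,"xi":47}
After op 8 (add /h 84): {"g":36,"h":84,"i":30,"mee":22,"nyn":7,"sji":10,"xi":47}
After op 9 (replace /h 95): {"g":36,"h":95,"i":30,"mee":22,"nyn":7,"sji":10,"xi":47}
After op 10 (remove /i): {"g":36,"h":95,"mee":22,"nyn":7,"sji":10,"xi":47}

Answer: {"g":36,"h":95,"mee":22,"nyn":7,"sji":10,"xi":47}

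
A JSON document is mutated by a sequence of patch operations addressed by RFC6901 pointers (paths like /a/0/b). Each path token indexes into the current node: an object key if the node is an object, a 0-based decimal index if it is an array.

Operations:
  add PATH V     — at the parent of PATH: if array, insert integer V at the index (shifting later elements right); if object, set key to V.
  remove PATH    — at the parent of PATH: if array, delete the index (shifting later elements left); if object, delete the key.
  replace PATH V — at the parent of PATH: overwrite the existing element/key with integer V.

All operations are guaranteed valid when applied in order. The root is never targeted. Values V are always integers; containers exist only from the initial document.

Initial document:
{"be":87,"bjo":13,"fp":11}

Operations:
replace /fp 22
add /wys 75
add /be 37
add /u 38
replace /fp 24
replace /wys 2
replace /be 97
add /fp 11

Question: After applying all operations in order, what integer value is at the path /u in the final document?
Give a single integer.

Answer: 38

Derivation:
After op 1 (replace /fp 22): {"be":87,"bjo":13,"fp":22}
After op 2 (add /wys 75): {"be":87,"bjo":13,"fp":22,"wys":75}
After op 3 (add /be 37): {"be":37,"bjo":13,"fp":22,"wys":75}
After op 4 (add /u 38): {"be":37,"bjo":13,"fp":22,"u":38,"wys":75}
After op 5 (replace /fp 24): {"be":37,"bjo":13,"fp":24,"u":38,"wys":75}
After op 6 (replace /wys 2): {"be":37,"bjo":13,"fp":24,"u":38,"wys":2}
After op 7 (replace /be 97): {"be":97,"bjo":13,"fp":24,"u":38,"wys":2}
After op 8 (add /fp 11): {"be":97,"bjo":13,"fp":11,"u":38,"wys":2}
Value at /u: 38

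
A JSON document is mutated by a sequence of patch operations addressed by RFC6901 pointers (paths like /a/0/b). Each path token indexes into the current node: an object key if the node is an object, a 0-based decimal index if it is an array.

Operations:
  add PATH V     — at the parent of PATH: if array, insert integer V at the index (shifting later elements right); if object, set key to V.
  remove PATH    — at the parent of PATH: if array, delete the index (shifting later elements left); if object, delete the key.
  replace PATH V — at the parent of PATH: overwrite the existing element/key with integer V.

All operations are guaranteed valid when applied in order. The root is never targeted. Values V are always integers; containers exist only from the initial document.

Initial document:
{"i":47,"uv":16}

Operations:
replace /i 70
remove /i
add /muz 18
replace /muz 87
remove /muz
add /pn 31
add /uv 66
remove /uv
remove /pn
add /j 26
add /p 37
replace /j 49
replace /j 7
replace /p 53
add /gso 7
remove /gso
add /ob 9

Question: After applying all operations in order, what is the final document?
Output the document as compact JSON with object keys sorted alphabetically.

After op 1 (replace /i 70): {"i":70,"uv":16}
After op 2 (remove /i): {"uv":16}
After op 3 (add /muz 18): {"muz":18,"uv":16}
After op 4 (replace /muz 87): {"muz":87,"uv":16}
After op 5 (remove /muz): {"uv":16}
After op 6 (add /pn 31): {"pn":31,"uv":16}
After op 7 (add /uv 66): {"pn":31,"uv":66}
After op 8 (remove /uv): {"pn":31}
After op 9 (remove /pn): {}
After op 10 (add /j 26): {"j":26}
After op 11 (add /p 37): {"j":26,"p":37}
After op 12 (replace /j 49): {"j":49,"p":37}
After op 13 (replace /j 7): {"j":7,"p":37}
After op 14 (replace /p 53): {"j":7,"p":53}
After op 15 (add /gso 7): {"gso":7,"j":7,"p":53}
After op 16 (remove /gso): {"j":7,"p":53}
After op 17 (add /ob 9): {"j":7,"ob":9,"p":53}

Answer: {"j":7,"ob":9,"p":53}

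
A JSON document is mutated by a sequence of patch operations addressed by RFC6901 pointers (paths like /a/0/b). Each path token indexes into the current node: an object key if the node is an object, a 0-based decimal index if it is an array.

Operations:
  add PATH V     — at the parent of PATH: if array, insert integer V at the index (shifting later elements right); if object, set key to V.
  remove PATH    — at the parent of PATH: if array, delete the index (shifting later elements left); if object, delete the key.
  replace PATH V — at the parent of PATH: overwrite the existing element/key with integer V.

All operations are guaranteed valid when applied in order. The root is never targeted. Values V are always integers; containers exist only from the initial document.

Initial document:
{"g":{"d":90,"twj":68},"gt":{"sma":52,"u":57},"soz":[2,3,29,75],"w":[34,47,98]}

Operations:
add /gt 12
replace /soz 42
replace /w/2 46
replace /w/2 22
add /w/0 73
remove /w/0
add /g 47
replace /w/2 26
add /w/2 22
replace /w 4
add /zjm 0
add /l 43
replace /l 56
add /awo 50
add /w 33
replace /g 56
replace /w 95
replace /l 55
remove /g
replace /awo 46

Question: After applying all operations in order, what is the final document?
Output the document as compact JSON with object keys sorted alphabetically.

Answer: {"awo":46,"gt":12,"l":55,"soz":42,"w":95,"zjm":0}

Derivation:
After op 1 (add /gt 12): {"g":{"d":90,"twj":68},"gt":12,"soz":[2,3,29,75],"w":[34,47,98]}
After op 2 (replace /soz 42): {"g":{"d":90,"twj":68},"gt":12,"soz":42,"w":[34,47,98]}
After op 3 (replace /w/2 46): {"g":{"d":90,"twj":68},"gt":12,"soz":42,"w":[34,47,46]}
After op 4 (replace /w/2 22): {"g":{"d":90,"twj":68},"gt":12,"soz":42,"w":[34,47,22]}
After op 5 (add /w/0 73): {"g":{"d":90,"twj":68},"gt":12,"soz":42,"w":[73,34,47,22]}
After op 6 (remove /w/0): {"g":{"d":90,"twj":68},"gt":12,"soz":42,"w":[34,47,22]}
After op 7 (add /g 47): {"g":47,"gt":12,"soz":42,"w":[34,47,22]}
After op 8 (replace /w/2 26): {"g":47,"gt":12,"soz":42,"w":[34,47,26]}
After op 9 (add /w/2 22): {"g":47,"gt":12,"soz":42,"w":[34,47,22,26]}
After op 10 (replace /w 4): {"g":47,"gt":12,"soz":42,"w":4}
After op 11 (add /zjm 0): {"g":47,"gt":12,"soz":42,"w":4,"zjm":0}
After op 12 (add /l 43): {"g":47,"gt":12,"l":43,"soz":42,"w":4,"zjm":0}
After op 13 (replace /l 56): {"g":47,"gt":12,"l":56,"soz":42,"w":4,"zjm":0}
After op 14 (add /awo 50): {"awo":50,"g":47,"gt":12,"l":56,"soz":42,"w":4,"zjm":0}
After op 15 (add /w 33): {"awo":50,"g":47,"gt":12,"l":56,"soz":42,"w":33,"zjm":0}
After op 16 (replace /g 56): {"awo":50,"g":56,"gt":12,"l":56,"soz":42,"w":33,"zjm":0}
After op 17 (replace /w 95): {"awo":50,"g":56,"gt":12,"l":56,"soz":42,"w":95,"zjm":0}
After op 18 (replace /l 55): {"awo":50,"g":56,"gt":12,"l":55,"soz":42,"w":95,"zjm":0}
After op 19 (remove /g): {"awo":50,"gt":12,"l":55,"soz":42,"w":95,"zjm":0}
After op 20 (replace /awo 46): {"awo":46,"gt":12,"l":55,"soz":42,"w":95,"zjm":0}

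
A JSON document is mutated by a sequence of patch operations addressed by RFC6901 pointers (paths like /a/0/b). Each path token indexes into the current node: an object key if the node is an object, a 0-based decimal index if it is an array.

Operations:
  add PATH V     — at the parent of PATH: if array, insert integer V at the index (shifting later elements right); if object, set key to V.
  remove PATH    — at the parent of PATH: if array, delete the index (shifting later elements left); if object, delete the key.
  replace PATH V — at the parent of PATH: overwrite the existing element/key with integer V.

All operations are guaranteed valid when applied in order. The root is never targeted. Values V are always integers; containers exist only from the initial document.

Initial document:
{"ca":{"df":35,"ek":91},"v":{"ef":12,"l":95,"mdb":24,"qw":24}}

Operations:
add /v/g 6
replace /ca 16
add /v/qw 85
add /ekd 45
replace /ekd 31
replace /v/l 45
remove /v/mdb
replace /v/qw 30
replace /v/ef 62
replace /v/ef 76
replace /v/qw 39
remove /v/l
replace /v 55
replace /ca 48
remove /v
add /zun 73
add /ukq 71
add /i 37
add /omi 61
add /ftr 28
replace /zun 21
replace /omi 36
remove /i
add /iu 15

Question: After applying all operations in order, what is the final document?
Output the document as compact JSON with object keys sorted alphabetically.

After op 1 (add /v/g 6): {"ca":{"df":35,"ek":91},"v":{"ef":12,"g":6,"l":95,"mdb":24,"qw":24}}
After op 2 (replace /ca 16): {"ca":16,"v":{"ef":12,"g":6,"l":95,"mdb":24,"qw":24}}
After op 3 (add /v/qw 85): {"ca":16,"v":{"ef":12,"g":6,"l":95,"mdb":24,"qw":85}}
After op 4 (add /ekd 45): {"ca":16,"ekd":45,"v":{"ef":12,"g":6,"l":95,"mdb":24,"qw":85}}
After op 5 (replace /ekd 31): {"ca":16,"ekd":31,"v":{"ef":12,"g":6,"l":95,"mdb":24,"qw":85}}
After op 6 (replace /v/l 45): {"ca":16,"ekd":31,"v":{"ef":12,"g":6,"l":45,"mdb":24,"qw":85}}
After op 7 (remove /v/mdb): {"ca":16,"ekd":31,"v":{"ef":12,"g":6,"l":45,"qw":85}}
After op 8 (replace /v/qw 30): {"ca":16,"ekd":31,"v":{"ef":12,"g":6,"l":45,"qw":30}}
After op 9 (replace /v/ef 62): {"ca":16,"ekd":31,"v":{"ef":62,"g":6,"l":45,"qw":30}}
After op 10 (replace /v/ef 76): {"ca":16,"ekd":31,"v":{"ef":76,"g":6,"l":45,"qw":30}}
After op 11 (replace /v/qw 39): {"ca":16,"ekd":31,"v":{"ef":76,"g":6,"l":45,"qw":39}}
After op 12 (remove /v/l): {"ca":16,"ekd":31,"v":{"ef":76,"g":6,"qw":39}}
After op 13 (replace /v 55): {"ca":16,"ekd":31,"v":55}
After op 14 (replace /ca 48): {"ca":48,"ekd":31,"v":55}
After op 15 (remove /v): {"ca":48,"ekd":31}
After op 16 (add /zun 73): {"ca":48,"ekd":31,"zun":73}
After op 17 (add /ukq 71): {"ca":48,"ekd":31,"ukq":71,"zun":73}
After op 18 (add /i 37): {"ca":48,"ekd":31,"i":37,"ukq":71,"zun":73}
After op 19 (add /omi 61): {"ca":48,"ekd":31,"i":37,"omi":61,"ukq":71,"zun":73}
After op 20 (add /ftr 28): {"ca":48,"ekd":31,"ftr":28,"i":37,"omi":61,"ukq":71,"zun":73}
After op 21 (replace /zun 21): {"ca":48,"ekd":31,"ftr":28,"i":37,"omi":61,"ukq":71,"zun":21}
After op 22 (replace /omi 36): {"ca":48,"ekd":31,"ftr":28,"i":37,"omi":36,"ukq":71,"zun":21}
After op 23 (remove /i): {"ca":48,"ekd":31,"ftr":28,"omi":36,"ukq":71,"zun":21}
After op 24 (add /iu 15): {"ca":48,"ekd":31,"ftr":28,"iu":15,"omi":36,"ukq":71,"zun":21}

Answer: {"ca":48,"ekd":31,"ftr":28,"iu":15,"omi":36,"ukq":71,"zun":21}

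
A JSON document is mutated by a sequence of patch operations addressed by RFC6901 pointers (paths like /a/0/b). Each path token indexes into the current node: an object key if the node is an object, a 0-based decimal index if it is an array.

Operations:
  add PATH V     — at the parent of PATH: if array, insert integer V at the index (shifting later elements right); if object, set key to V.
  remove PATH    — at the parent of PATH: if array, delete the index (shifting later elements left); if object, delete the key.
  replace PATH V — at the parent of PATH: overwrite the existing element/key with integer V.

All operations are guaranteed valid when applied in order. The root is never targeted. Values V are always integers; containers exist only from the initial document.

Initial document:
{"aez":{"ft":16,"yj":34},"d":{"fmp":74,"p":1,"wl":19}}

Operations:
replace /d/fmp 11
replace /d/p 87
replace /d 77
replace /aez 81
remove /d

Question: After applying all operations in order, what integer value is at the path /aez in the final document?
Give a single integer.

After op 1 (replace /d/fmp 11): {"aez":{"ft":16,"yj":34},"d":{"fmp":11,"p":1,"wl":19}}
After op 2 (replace /d/p 87): {"aez":{"ft":16,"yj":34},"d":{"fmp":11,"p":87,"wl":19}}
After op 3 (replace /d 77): {"aez":{"ft":16,"yj":34},"d":77}
After op 4 (replace /aez 81): {"aez":81,"d":77}
After op 5 (remove /d): {"aez":81}
Value at /aez: 81

Answer: 81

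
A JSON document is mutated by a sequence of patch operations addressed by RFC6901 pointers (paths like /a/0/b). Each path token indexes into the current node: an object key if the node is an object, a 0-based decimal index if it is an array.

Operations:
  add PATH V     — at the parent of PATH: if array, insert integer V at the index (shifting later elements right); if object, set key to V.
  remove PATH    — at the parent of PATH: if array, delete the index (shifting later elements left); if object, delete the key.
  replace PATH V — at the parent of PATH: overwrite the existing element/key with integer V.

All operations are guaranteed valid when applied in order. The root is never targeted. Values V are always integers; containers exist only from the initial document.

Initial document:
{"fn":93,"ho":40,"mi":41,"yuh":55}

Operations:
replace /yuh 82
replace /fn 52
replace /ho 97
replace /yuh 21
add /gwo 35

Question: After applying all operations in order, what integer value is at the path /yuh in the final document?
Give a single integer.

After op 1 (replace /yuh 82): {"fn":93,"ho":40,"mi":41,"yuh":82}
After op 2 (replace /fn 52): {"fn":52,"ho":40,"mi":41,"yuh":82}
After op 3 (replace /ho 97): {"fn":52,"ho":97,"mi":41,"yuh":82}
After op 4 (replace /yuh 21): {"fn":52,"ho":97,"mi":41,"yuh":21}
After op 5 (add /gwo 35): {"fn":52,"gwo":35,"ho":97,"mi":41,"yuh":21}
Value at /yuh: 21

Answer: 21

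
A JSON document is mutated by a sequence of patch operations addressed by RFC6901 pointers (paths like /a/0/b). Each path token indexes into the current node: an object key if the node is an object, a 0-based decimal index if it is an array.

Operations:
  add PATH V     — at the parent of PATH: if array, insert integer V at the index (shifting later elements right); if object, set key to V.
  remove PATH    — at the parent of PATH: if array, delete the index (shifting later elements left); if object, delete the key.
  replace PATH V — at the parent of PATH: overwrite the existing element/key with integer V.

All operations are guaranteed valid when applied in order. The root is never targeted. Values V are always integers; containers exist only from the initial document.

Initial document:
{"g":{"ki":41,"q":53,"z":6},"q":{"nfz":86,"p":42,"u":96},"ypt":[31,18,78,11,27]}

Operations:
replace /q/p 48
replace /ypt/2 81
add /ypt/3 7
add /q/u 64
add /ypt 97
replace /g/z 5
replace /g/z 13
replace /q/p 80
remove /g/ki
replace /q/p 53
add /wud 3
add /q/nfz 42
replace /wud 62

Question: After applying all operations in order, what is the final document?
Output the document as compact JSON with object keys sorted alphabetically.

After op 1 (replace /q/p 48): {"g":{"ki":41,"q":53,"z":6},"q":{"nfz":86,"p":48,"u":96},"ypt":[31,18,78,11,27]}
After op 2 (replace /ypt/2 81): {"g":{"ki":41,"q":53,"z":6},"q":{"nfz":86,"p":48,"u":96},"ypt":[31,18,81,11,27]}
After op 3 (add /ypt/3 7): {"g":{"ki":41,"q":53,"z":6},"q":{"nfz":86,"p":48,"u":96},"ypt":[31,18,81,7,11,27]}
After op 4 (add /q/u 64): {"g":{"ki":41,"q":53,"z":6},"q":{"nfz":86,"p":48,"u":64},"ypt":[31,18,81,7,11,27]}
After op 5 (add /ypt 97): {"g":{"ki":41,"q":53,"z":6},"q":{"nfz":86,"p":48,"u":64},"ypt":97}
After op 6 (replace /g/z 5): {"g":{"ki":41,"q":53,"z":5},"q":{"nfz":86,"p":48,"u":64},"ypt":97}
After op 7 (replace /g/z 13): {"g":{"ki":41,"q":53,"z":13},"q":{"nfz":86,"p":48,"u":64},"ypt":97}
After op 8 (replace /q/p 80): {"g":{"ki":41,"q":53,"z":13},"q":{"nfz":86,"p":80,"u":64},"ypt":97}
After op 9 (remove /g/ki): {"g":{"q":53,"z":13},"q":{"nfz":86,"p":80,"u":64},"ypt":97}
After op 10 (replace /q/p 53): {"g":{"q":53,"z":13},"q":{"nfz":86,"p":53,"u":64},"ypt":97}
After op 11 (add /wud 3): {"g":{"q":53,"z":13},"q":{"nfz":86,"p":53,"u":64},"wud":3,"ypt":97}
After op 12 (add /q/nfz 42): {"g":{"q":53,"z":13},"q":{"nfz":42,"p":53,"u":64},"wud":3,"ypt":97}
After op 13 (replace /wud 62): {"g":{"q":53,"z":13},"q":{"nfz":42,"p":53,"u":64},"wud":62,"ypt":97}

Answer: {"g":{"q":53,"z":13},"q":{"nfz":42,"p":53,"u":64},"wud":62,"ypt":97}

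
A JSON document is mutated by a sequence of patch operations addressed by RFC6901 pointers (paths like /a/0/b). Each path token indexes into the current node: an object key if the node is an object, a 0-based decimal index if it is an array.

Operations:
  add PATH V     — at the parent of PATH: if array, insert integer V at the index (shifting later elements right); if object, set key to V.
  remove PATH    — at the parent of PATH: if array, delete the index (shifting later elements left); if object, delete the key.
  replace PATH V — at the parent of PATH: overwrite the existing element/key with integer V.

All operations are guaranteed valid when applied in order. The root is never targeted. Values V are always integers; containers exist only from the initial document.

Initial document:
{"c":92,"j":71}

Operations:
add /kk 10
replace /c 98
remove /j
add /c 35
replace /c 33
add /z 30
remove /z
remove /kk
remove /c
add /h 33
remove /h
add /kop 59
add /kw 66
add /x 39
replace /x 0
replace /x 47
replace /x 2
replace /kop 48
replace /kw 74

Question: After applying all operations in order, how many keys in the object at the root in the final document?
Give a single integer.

After op 1 (add /kk 10): {"c":92,"j":71,"kk":10}
After op 2 (replace /c 98): {"c":98,"j":71,"kk":10}
After op 3 (remove /j): {"c":98,"kk":10}
After op 4 (add /c 35): {"c":35,"kk":10}
After op 5 (replace /c 33): {"c":33,"kk":10}
After op 6 (add /z 30): {"c":33,"kk":10,"z":30}
After op 7 (remove /z): {"c":33,"kk":10}
After op 8 (remove /kk): {"c":33}
After op 9 (remove /c): {}
After op 10 (add /h 33): {"h":33}
After op 11 (remove /h): {}
After op 12 (add /kop 59): {"kop":59}
After op 13 (add /kw 66): {"kop":59,"kw":66}
After op 14 (add /x 39): {"kop":59,"kw":66,"x":39}
After op 15 (replace /x 0): {"kop":59,"kw":66,"x":0}
After op 16 (replace /x 47): {"kop":59,"kw":66,"x":47}
After op 17 (replace /x 2): {"kop":59,"kw":66,"x":2}
After op 18 (replace /kop 48): {"kop":48,"kw":66,"x":2}
After op 19 (replace /kw 74): {"kop":48,"kw":74,"x":2}
Size at the root: 3

Answer: 3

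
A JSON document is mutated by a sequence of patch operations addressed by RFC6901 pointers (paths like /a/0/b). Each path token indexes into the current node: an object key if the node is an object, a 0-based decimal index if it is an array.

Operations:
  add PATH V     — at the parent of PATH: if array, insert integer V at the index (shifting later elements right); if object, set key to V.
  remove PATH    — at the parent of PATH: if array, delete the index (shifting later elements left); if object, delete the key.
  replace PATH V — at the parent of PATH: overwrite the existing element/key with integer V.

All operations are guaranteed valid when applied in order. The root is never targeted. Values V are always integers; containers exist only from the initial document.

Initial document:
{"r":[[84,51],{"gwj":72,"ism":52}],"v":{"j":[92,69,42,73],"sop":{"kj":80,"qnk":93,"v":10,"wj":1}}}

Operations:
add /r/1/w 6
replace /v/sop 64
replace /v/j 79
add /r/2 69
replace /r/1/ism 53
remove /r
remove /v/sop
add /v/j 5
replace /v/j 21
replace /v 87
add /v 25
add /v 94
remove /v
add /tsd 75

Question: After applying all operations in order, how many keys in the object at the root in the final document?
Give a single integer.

Answer: 1

Derivation:
After op 1 (add /r/1/w 6): {"r":[[84,51],{"gwj":72,"ism":52,"w":6}],"v":{"j":[92,69,42,73],"sop":{"kj":80,"qnk":93,"v":10,"wj":1}}}
After op 2 (replace /v/sop 64): {"r":[[84,51],{"gwj":72,"ism":52,"w":6}],"v":{"j":[92,69,42,73],"sop":64}}
After op 3 (replace /v/j 79): {"r":[[84,51],{"gwj":72,"ism":52,"w":6}],"v":{"j":79,"sop":64}}
After op 4 (add /r/2 69): {"r":[[84,51],{"gwj":72,"ism":52,"w":6},69],"v":{"j":79,"sop":64}}
After op 5 (replace /r/1/ism 53): {"r":[[84,51],{"gwj":72,"ism":53,"w":6},69],"v":{"j":79,"sop":64}}
After op 6 (remove /r): {"v":{"j":79,"sop":64}}
After op 7 (remove /v/sop): {"v":{"j":79}}
After op 8 (add /v/j 5): {"v":{"j":5}}
After op 9 (replace /v/j 21): {"v":{"j":21}}
After op 10 (replace /v 87): {"v":87}
After op 11 (add /v 25): {"v":25}
After op 12 (add /v 94): {"v":94}
After op 13 (remove /v): {}
After op 14 (add /tsd 75): {"tsd":75}
Size at the root: 1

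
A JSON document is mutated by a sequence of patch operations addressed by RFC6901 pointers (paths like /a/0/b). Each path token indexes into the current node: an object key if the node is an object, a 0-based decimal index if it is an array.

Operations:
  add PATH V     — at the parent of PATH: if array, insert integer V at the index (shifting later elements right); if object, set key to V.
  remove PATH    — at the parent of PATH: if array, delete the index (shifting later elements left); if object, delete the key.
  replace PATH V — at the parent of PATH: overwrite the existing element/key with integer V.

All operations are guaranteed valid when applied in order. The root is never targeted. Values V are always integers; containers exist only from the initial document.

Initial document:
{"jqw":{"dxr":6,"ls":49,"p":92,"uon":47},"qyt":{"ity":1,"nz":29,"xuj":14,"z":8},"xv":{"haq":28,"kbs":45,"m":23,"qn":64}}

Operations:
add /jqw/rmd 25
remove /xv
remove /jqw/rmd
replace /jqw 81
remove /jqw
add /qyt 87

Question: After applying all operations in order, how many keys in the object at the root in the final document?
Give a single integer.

Answer: 1

Derivation:
After op 1 (add /jqw/rmd 25): {"jqw":{"dxr":6,"ls":49,"p":92,"rmd":25,"uon":47},"qyt":{"ity":1,"nz":29,"xuj":14,"z":8},"xv":{"haq":28,"kbs":45,"m":23,"qn":64}}
After op 2 (remove /xv): {"jqw":{"dxr":6,"ls":49,"p":92,"rmd":25,"uon":47},"qyt":{"ity":1,"nz":29,"xuj":14,"z":8}}
After op 3 (remove /jqw/rmd): {"jqw":{"dxr":6,"ls":49,"p":92,"uon":47},"qyt":{"ity":1,"nz":29,"xuj":14,"z":8}}
After op 4 (replace /jqw 81): {"jqw":81,"qyt":{"ity":1,"nz":29,"xuj":14,"z":8}}
After op 5 (remove /jqw): {"qyt":{"ity":1,"nz":29,"xuj":14,"z":8}}
After op 6 (add /qyt 87): {"qyt":87}
Size at the root: 1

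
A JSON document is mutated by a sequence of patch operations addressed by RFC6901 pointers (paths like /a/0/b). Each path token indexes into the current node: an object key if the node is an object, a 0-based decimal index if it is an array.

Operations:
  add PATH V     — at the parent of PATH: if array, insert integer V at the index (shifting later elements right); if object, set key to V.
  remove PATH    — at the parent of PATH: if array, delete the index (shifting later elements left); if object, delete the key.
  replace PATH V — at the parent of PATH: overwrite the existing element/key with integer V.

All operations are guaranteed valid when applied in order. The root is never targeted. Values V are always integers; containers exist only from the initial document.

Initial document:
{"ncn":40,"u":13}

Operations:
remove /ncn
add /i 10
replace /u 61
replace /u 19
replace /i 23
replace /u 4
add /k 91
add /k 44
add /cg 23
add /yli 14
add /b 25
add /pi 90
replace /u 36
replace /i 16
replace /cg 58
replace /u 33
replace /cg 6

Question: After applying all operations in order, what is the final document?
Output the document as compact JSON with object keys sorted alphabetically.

After op 1 (remove /ncn): {"u":13}
After op 2 (add /i 10): {"i":10,"u":13}
After op 3 (replace /u 61): {"i":10,"u":61}
After op 4 (replace /u 19): {"i":10,"u":19}
After op 5 (replace /i 23): {"i":23,"u":19}
After op 6 (replace /u 4): {"i":23,"u":4}
After op 7 (add /k 91): {"i":23,"k":91,"u":4}
After op 8 (add /k 44): {"i":23,"k":44,"u":4}
After op 9 (add /cg 23): {"cg":23,"i":23,"k":44,"u":4}
After op 10 (add /yli 14): {"cg":23,"i":23,"k":44,"u":4,"yli":14}
After op 11 (add /b 25): {"b":25,"cg":23,"i":23,"k":44,"u":4,"yli":14}
After op 12 (add /pi 90): {"b":25,"cg":23,"i":23,"k":44,"pi":90,"u":4,"yli":14}
After op 13 (replace /u 36): {"b":25,"cg":23,"i":23,"k":44,"pi":90,"u":36,"yli":14}
After op 14 (replace /i 16): {"b":25,"cg":23,"i":16,"k":44,"pi":90,"u":36,"yli":14}
After op 15 (replace /cg 58): {"b":25,"cg":58,"i":16,"k":44,"pi":90,"u":36,"yli":14}
After op 16 (replace /u 33): {"b":25,"cg":58,"i":16,"k":44,"pi":90,"u":33,"yli":14}
After op 17 (replace /cg 6): {"b":25,"cg":6,"i":16,"k":44,"pi":90,"u":33,"yli":14}

Answer: {"b":25,"cg":6,"i":16,"k":44,"pi":90,"u":33,"yli":14}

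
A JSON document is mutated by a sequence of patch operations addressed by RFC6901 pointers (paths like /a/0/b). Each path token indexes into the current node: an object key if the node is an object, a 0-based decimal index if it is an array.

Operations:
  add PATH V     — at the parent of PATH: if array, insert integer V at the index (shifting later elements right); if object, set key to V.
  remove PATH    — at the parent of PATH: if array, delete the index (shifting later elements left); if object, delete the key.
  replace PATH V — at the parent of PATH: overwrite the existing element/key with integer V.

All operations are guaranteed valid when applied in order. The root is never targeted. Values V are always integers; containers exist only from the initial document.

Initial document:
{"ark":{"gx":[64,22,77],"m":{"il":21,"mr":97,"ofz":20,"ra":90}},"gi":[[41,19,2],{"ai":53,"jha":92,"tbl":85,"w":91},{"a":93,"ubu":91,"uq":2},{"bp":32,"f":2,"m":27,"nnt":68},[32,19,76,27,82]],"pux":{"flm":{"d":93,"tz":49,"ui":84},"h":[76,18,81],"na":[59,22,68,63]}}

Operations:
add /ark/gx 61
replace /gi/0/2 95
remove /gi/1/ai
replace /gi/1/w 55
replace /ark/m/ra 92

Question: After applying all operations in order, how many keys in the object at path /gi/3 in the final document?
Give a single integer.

After op 1 (add /ark/gx 61): {"ark":{"gx":61,"m":{"il":21,"mr":97,"ofz":20,"ra":90}},"gi":[[41,19,2],{"ai":53,"jha":92,"tbl":85,"w":91},{"a":93,"ubu":91,"uq":2},{"bp":32,"f":2,"m":27,"nnt":68},[32,19,76,27,82]],"pux":{"flm":{"d":93,"tz":49,"ui":84},"h":[76,18,81],"na":[59,22,68,63]}}
After op 2 (replace /gi/0/2 95): {"ark":{"gx":61,"m":{"il":21,"mr":97,"ofz":20,"ra":90}},"gi":[[41,19,95],{"ai":53,"jha":92,"tbl":85,"w":91},{"a":93,"ubu":91,"uq":2},{"bp":32,"f":2,"m":27,"nnt":68},[32,19,76,27,82]],"pux":{"flm":{"d":93,"tz":49,"ui":84},"h":[76,18,81],"na":[59,22,68,63]}}
After op 3 (remove /gi/1/ai): {"ark":{"gx":61,"m":{"il":21,"mr":97,"ofz":20,"ra":90}},"gi":[[41,19,95],{"jha":92,"tbl":85,"w":91},{"a":93,"ubu":91,"uq":2},{"bp":32,"f":2,"m":27,"nnt":68},[32,19,76,27,82]],"pux":{"flm":{"d":93,"tz":49,"ui":84},"h":[76,18,81],"na":[59,22,68,63]}}
After op 4 (replace /gi/1/w 55): {"ark":{"gx":61,"m":{"il":21,"mr":97,"ofz":20,"ra":90}},"gi":[[41,19,95],{"jha":92,"tbl":85,"w":55},{"a":93,"ubu":91,"uq":2},{"bp":32,"f":2,"m":27,"nnt":68},[32,19,76,27,82]],"pux":{"flm":{"d":93,"tz":49,"ui":84},"h":[76,18,81],"na":[59,22,68,63]}}
After op 5 (replace /ark/m/ra 92): {"ark":{"gx":61,"m":{"il":21,"mr":97,"ofz":20,"ra":92}},"gi":[[41,19,95],{"jha":92,"tbl":85,"w":55},{"a":93,"ubu":91,"uq":2},{"bp":32,"f":2,"m":27,"nnt":68},[32,19,76,27,82]],"pux":{"flm":{"d":93,"tz":49,"ui":84},"h":[76,18,81],"na":[59,22,68,63]}}
Size at path /gi/3: 4

Answer: 4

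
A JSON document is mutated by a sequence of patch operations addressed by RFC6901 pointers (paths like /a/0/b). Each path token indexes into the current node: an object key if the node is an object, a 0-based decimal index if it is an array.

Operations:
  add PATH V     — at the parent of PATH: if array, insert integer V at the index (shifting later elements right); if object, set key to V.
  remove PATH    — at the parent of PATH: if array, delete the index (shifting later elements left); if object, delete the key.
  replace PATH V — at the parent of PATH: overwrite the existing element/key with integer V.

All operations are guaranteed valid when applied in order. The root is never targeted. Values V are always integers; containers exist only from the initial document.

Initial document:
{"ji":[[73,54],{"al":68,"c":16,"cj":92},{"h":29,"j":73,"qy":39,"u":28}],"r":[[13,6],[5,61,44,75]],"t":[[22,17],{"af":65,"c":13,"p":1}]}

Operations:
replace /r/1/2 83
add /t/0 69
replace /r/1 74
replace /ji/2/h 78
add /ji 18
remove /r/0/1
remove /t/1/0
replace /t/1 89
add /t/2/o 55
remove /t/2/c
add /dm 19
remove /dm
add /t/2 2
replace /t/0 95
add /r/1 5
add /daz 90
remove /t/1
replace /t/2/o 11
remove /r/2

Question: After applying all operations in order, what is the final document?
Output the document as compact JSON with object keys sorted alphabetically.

After op 1 (replace /r/1/2 83): {"ji":[[73,54],{"al":68,"c":16,"cj":92},{"h":29,"j":73,"qy":39,"u":28}],"r":[[13,6],[5,61,83,75]],"t":[[22,17],{"af":65,"c":13,"p":1}]}
After op 2 (add /t/0 69): {"ji":[[73,54],{"al":68,"c":16,"cj":92},{"h":29,"j":73,"qy":39,"u":28}],"r":[[13,6],[5,61,83,75]],"t":[69,[22,17],{"af":65,"c":13,"p":1}]}
After op 3 (replace /r/1 74): {"ji":[[73,54],{"al":68,"c":16,"cj":92},{"h":29,"j":73,"qy":39,"u":28}],"r":[[13,6],74],"t":[69,[22,17],{"af":65,"c":13,"p":1}]}
After op 4 (replace /ji/2/h 78): {"ji":[[73,54],{"al":68,"c":16,"cj":92},{"h":78,"j":73,"qy":39,"u":28}],"r":[[13,6],74],"t":[69,[22,17],{"af":65,"c":13,"p":1}]}
After op 5 (add /ji 18): {"ji":18,"r":[[13,6],74],"t":[69,[22,17],{"af":65,"c":13,"p":1}]}
After op 6 (remove /r/0/1): {"ji":18,"r":[[13],74],"t":[69,[22,17],{"af":65,"c":13,"p":1}]}
After op 7 (remove /t/1/0): {"ji":18,"r":[[13],74],"t":[69,[17],{"af":65,"c":13,"p":1}]}
After op 8 (replace /t/1 89): {"ji":18,"r":[[13],74],"t":[69,89,{"af":65,"c":13,"p":1}]}
After op 9 (add /t/2/o 55): {"ji":18,"r":[[13],74],"t":[69,89,{"af":65,"c":13,"o":55,"p":1}]}
After op 10 (remove /t/2/c): {"ji":18,"r":[[13],74],"t":[69,89,{"af":65,"o":55,"p":1}]}
After op 11 (add /dm 19): {"dm":19,"ji":18,"r":[[13],74],"t":[69,89,{"af":65,"o":55,"p":1}]}
After op 12 (remove /dm): {"ji":18,"r":[[13],74],"t":[69,89,{"af":65,"o":55,"p":1}]}
After op 13 (add /t/2 2): {"ji":18,"r":[[13],74],"t":[69,89,2,{"af":65,"o":55,"p":1}]}
After op 14 (replace /t/0 95): {"ji":18,"r":[[13],74],"t":[95,89,2,{"af":65,"o":55,"p":1}]}
After op 15 (add /r/1 5): {"ji":18,"r":[[13],5,74],"t":[95,89,2,{"af":65,"o":55,"p":1}]}
After op 16 (add /daz 90): {"daz":90,"ji":18,"r":[[13],5,74],"t":[95,89,2,{"af":65,"o":55,"p":1}]}
After op 17 (remove /t/1): {"daz":90,"ji":18,"r":[[13],5,74],"t":[95,2,{"af":65,"o":55,"p":1}]}
After op 18 (replace /t/2/o 11): {"daz":90,"ji":18,"r":[[13],5,74],"t":[95,2,{"af":65,"o":11,"p":1}]}
After op 19 (remove /r/2): {"daz":90,"ji":18,"r":[[13],5],"t":[95,2,{"af":65,"o":11,"p":1}]}

Answer: {"daz":90,"ji":18,"r":[[13],5],"t":[95,2,{"af":65,"o":11,"p":1}]}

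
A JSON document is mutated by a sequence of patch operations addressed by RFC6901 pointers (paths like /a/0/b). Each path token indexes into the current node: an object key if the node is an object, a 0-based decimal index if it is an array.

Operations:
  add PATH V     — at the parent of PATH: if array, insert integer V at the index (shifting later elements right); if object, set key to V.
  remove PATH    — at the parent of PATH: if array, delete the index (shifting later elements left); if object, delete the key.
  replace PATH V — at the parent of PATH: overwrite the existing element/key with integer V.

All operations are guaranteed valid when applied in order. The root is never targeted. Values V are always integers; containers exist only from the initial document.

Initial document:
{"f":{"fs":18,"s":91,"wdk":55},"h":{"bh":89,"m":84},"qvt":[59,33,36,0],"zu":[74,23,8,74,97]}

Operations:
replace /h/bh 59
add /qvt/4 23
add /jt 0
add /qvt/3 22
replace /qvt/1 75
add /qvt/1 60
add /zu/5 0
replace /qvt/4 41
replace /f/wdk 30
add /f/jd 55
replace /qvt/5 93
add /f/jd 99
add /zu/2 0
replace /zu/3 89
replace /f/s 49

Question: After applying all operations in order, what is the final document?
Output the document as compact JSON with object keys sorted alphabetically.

Answer: {"f":{"fs":18,"jd":99,"s":49,"wdk":30},"h":{"bh":59,"m":84},"jt":0,"qvt":[59,60,75,36,41,93,23],"zu":[74,23,0,89,74,97,0]}

Derivation:
After op 1 (replace /h/bh 59): {"f":{"fs":18,"s":91,"wdk":55},"h":{"bh":59,"m":84},"qvt":[59,33,36,0],"zu":[74,23,8,74,97]}
After op 2 (add /qvt/4 23): {"f":{"fs":18,"s":91,"wdk":55},"h":{"bh":59,"m":84},"qvt":[59,33,36,0,23],"zu":[74,23,8,74,97]}
After op 3 (add /jt 0): {"f":{"fs":18,"s":91,"wdk":55},"h":{"bh":59,"m":84},"jt":0,"qvt":[59,33,36,0,23],"zu":[74,23,8,74,97]}
After op 4 (add /qvt/3 22): {"f":{"fs":18,"s":91,"wdk":55},"h":{"bh":59,"m":84},"jt":0,"qvt":[59,33,36,22,0,23],"zu":[74,23,8,74,97]}
After op 5 (replace /qvt/1 75): {"f":{"fs":18,"s":91,"wdk":55},"h":{"bh":59,"m":84},"jt":0,"qvt":[59,75,36,22,0,23],"zu":[74,23,8,74,97]}
After op 6 (add /qvt/1 60): {"f":{"fs":18,"s":91,"wdk":55},"h":{"bh":59,"m":84},"jt":0,"qvt":[59,60,75,36,22,0,23],"zu":[74,23,8,74,97]}
After op 7 (add /zu/5 0): {"f":{"fs":18,"s":91,"wdk":55},"h":{"bh":59,"m":84},"jt":0,"qvt":[59,60,75,36,22,0,23],"zu":[74,23,8,74,97,0]}
After op 8 (replace /qvt/4 41): {"f":{"fs":18,"s":91,"wdk":55},"h":{"bh":59,"m":84},"jt":0,"qvt":[59,60,75,36,41,0,23],"zu":[74,23,8,74,97,0]}
After op 9 (replace /f/wdk 30): {"f":{"fs":18,"s":91,"wdk":30},"h":{"bh":59,"m":84},"jt":0,"qvt":[59,60,75,36,41,0,23],"zu":[74,23,8,74,97,0]}
After op 10 (add /f/jd 55): {"f":{"fs":18,"jd":55,"s":91,"wdk":30},"h":{"bh":59,"m":84},"jt":0,"qvt":[59,60,75,36,41,0,23],"zu":[74,23,8,74,97,0]}
After op 11 (replace /qvt/5 93): {"f":{"fs":18,"jd":55,"s":91,"wdk":30},"h":{"bh":59,"m":84},"jt":0,"qvt":[59,60,75,36,41,93,23],"zu":[74,23,8,74,97,0]}
After op 12 (add /f/jd 99): {"f":{"fs":18,"jd":99,"s":91,"wdk":30},"h":{"bh":59,"m":84},"jt":0,"qvt":[59,60,75,36,41,93,23],"zu":[74,23,8,74,97,0]}
After op 13 (add /zu/2 0): {"f":{"fs":18,"jd":99,"s":91,"wdk":30},"h":{"bh":59,"m":84},"jt":0,"qvt":[59,60,75,36,41,93,23],"zu":[74,23,0,8,74,97,0]}
After op 14 (replace /zu/3 89): {"f":{"fs":18,"jd":99,"s":91,"wdk":30},"h":{"bh":59,"m":84},"jt":0,"qvt":[59,60,75,36,41,93,23],"zu":[74,23,0,89,74,97,0]}
After op 15 (replace /f/s 49): {"f":{"fs":18,"jd":99,"s":49,"wdk":30},"h":{"bh":59,"m":84},"jt":0,"qvt":[59,60,75,36,41,93,23],"zu":[74,23,0,89,74,97,0]}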